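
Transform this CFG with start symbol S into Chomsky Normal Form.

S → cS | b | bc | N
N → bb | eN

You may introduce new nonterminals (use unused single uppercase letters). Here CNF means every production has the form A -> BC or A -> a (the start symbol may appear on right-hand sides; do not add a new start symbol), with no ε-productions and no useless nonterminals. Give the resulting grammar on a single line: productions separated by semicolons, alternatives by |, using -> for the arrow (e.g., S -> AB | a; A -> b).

No ε-productions.
After unit-elimination: S -> b | bb | bc | cS | eN; N -> bb | eN.
TERM: introduce A -> b, C -> c, B -> e and substitute in every rule of length ≥2.

S -> b | AA | AC | BN | CS; A -> b; B -> e; C -> c; N -> AA | BN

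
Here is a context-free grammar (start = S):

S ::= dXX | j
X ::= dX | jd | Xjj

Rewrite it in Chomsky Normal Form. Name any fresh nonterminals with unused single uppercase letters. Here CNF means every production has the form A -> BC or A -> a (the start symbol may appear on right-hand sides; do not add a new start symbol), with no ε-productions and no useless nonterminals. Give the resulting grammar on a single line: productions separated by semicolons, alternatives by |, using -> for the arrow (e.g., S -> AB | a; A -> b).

S -> j | AC; A -> d; B -> j; C -> XX; D -> BB; X -> AX | BA | XD

No ε-productions.
No unit productions to eliminate.
TERM: introduce A -> d, B -> j and substitute in every rule of length ≥2.
BIN: S -> AXX becomes S -> AC, C -> XX; X -> XBB becomes X -> XD, D -> BB.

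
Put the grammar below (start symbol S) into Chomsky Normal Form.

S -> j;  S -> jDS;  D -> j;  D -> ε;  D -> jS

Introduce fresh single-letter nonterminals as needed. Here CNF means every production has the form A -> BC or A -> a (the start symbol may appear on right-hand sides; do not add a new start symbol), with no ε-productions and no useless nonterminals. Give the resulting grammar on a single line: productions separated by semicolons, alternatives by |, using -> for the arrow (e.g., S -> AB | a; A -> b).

Nullable: {D}; after ε-elimination: S -> j | jS | jDS; D -> j | jS.
No unit productions to eliminate.
TERM: introduce A -> j and substitute in every rule of length ≥2.
BIN: S -> ADS becomes S -> AB, B -> DS.

S -> j | AB | AS; A -> j; B -> DS; D -> j | AS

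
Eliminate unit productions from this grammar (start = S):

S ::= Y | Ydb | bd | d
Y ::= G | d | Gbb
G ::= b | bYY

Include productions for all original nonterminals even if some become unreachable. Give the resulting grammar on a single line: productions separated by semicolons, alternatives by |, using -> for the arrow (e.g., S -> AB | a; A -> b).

Unit productions: S->Y, Y->G.
Unit pairs (A ⇒* B via units): (S,G), (S,Y), (Y,G).
S: inherits non-unit rules of {G, S, Y} → Gbb | Ydb | b | bYY | bd | d.
G: inherits non-unit rules of {G} → b | bYY.
Y: inherits non-unit rules of {G, Y} → Gbb | b | bYY | d.

S -> b | d | bd | Gbb | Ydb | bYY; G -> b | bYY; Y -> b | d | Gbb | bYY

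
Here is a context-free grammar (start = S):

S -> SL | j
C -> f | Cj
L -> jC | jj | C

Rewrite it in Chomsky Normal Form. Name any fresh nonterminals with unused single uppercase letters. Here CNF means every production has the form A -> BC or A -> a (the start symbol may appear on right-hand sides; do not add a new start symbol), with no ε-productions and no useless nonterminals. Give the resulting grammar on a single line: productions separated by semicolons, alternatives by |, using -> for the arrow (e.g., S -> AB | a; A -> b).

S -> j | SL; A -> j; C -> f | CA; L -> f | AA | AC | CA

No ε-productions.
After unit-elimination: S -> j | SL; C -> f | Cj; L -> f | Cj | jC | jj.
TERM: introduce A -> j and substitute in every rule of length ≥2.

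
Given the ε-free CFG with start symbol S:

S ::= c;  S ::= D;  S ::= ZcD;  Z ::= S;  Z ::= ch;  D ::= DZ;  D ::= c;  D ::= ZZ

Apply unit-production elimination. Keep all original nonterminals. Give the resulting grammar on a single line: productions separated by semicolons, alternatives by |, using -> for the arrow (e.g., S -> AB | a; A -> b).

Unit productions: S->D, Z->S.
Unit pairs (A ⇒* B via units): (S,D), (Z,D), (Z,S).
S: inherits non-unit rules of {D, S} → DZ | ZZ | ZcD | c.
D: inherits non-unit rules of {D} → DZ | ZZ | c.
Z: inherits non-unit rules of {D, S, Z} → DZ | ZZ | ZcD | c | ch.

S -> c | DZ | ZZ | ZcD; D -> c | DZ | ZZ; Z -> c | DZ | ZZ | ch | ZcD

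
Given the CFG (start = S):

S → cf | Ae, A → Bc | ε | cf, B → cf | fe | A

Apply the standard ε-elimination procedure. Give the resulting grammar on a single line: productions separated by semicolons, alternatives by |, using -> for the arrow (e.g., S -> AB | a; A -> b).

S -> e | Ae | cf; A -> c | Bc | cf; B -> A | cf | fe

Nullable set: {A, B}.
S -> Ae: A nullable, giving Ae | e.
Drop A -> ε.
A -> Bc: B nullable, giving Bc | c.
B -> A: A nullable, giving A.
Unchanged (no nullable symbols): S -> cf; A -> cf; B -> cf; B -> fe.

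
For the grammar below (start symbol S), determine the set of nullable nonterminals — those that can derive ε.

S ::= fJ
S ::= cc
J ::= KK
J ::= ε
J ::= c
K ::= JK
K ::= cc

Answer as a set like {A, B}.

{J}

Directly nullable (have an ε-rule): {J}.
Not nullable: K, S — each has a terminal in every rule's right-hand side or depends on a non-nullable symbol.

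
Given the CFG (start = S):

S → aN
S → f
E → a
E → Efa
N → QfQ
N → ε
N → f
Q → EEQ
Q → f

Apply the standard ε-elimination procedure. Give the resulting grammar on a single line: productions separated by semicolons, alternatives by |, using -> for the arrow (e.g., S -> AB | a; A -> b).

Nullable set: {N}.
S -> aN: N nullable, giving a | aN.
Drop N -> ε.
Unchanged (no nullable symbols): S -> f; E -> Efa; E -> a; N -> QfQ; N -> f; Q -> EEQ; Q -> f.

S -> a | f | aN; E -> a | Efa; N -> f | QfQ; Q -> f | EEQ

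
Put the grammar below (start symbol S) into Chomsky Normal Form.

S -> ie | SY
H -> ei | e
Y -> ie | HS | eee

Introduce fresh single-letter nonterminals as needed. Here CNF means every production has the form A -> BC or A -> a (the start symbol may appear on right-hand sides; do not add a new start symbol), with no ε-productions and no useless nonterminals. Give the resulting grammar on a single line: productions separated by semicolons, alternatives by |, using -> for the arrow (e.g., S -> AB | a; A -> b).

S -> BA | SY; A -> e; B -> i; C -> AA; H -> e | AB; Y -> AC | BA | HS

No ε-productions.
No unit productions to eliminate.
TERM: introduce A -> e, B -> i and substitute in every rule of length ≥2.
BIN: Y -> AAA becomes Y -> AC, C -> AA.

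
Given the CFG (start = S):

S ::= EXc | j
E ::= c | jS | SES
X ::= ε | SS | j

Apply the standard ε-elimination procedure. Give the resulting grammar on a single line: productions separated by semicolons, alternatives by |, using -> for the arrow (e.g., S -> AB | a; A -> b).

S -> j | Ec | EXc; E -> c | jS | SES; X -> j | SS

Nullable set: {X}.
S -> EXc: X nullable, giving EXc | Ec.
Drop X -> ε.
Unchanged (no nullable symbols): S -> j; E -> SES; E -> c; E -> jS; X -> SS; X -> j.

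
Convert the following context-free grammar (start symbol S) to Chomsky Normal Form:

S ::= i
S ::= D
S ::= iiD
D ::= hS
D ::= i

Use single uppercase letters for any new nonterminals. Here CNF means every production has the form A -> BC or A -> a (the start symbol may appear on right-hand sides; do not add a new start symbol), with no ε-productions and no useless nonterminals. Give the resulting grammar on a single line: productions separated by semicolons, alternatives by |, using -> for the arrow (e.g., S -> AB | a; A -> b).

S -> i | AS | BC; A -> h; B -> i; C -> BD; D -> i | AS

No ε-productions.
After unit-elimination: S -> i | hS | iiD; D -> i | hS.
TERM: introduce A -> h, B -> i and substitute in every rule of length ≥2.
BIN: S -> BBD becomes S -> BC, C -> BD.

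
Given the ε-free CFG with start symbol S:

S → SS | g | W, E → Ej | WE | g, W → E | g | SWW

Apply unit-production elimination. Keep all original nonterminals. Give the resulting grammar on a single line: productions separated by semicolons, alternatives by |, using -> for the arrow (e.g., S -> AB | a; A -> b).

Unit productions: S->W, W->E.
Unit pairs (A ⇒* B via units): (S,E), (S,W), (W,E).
S: inherits non-unit rules of {E, S, W} → Ej | SS | SWW | WE | g.
E: inherits non-unit rules of {E} → Ej | WE | g.
W: inherits non-unit rules of {E, W} → Ej | SWW | WE | g.

S -> g | Ej | SS | WE | SWW; E -> g | Ej | WE; W -> g | Ej | WE | SWW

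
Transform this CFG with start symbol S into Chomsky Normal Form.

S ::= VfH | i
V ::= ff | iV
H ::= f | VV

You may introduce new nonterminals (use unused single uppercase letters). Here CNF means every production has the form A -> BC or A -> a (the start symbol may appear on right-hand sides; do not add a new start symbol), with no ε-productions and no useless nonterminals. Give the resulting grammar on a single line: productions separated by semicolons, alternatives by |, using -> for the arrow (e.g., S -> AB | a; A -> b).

S -> i | VC; A -> f; B -> i; C -> AH; H -> f | VV; V -> AA | BV

No ε-productions.
No unit productions to eliminate.
TERM: introduce A -> f, B -> i and substitute in every rule of length ≥2.
BIN: S -> VAH becomes S -> VC, C -> AH.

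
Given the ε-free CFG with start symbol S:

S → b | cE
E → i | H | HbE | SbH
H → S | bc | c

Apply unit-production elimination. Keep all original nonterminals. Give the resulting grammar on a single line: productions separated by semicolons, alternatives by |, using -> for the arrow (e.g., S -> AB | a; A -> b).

S -> b | cE; E -> b | c | i | bc | cE | HbE | SbH; H -> b | c | bc | cE

Unit productions: E->H, H->S.
Unit pairs (A ⇒* B via units): (E,H), (E,S), (H,S).
S: inherits non-unit rules of {S} → b | cE.
E: inherits non-unit rules of {E, H, S} → HbE | SbH | b | bc | c | cE | i.
H: inherits non-unit rules of {H, S} → b | bc | c | cE.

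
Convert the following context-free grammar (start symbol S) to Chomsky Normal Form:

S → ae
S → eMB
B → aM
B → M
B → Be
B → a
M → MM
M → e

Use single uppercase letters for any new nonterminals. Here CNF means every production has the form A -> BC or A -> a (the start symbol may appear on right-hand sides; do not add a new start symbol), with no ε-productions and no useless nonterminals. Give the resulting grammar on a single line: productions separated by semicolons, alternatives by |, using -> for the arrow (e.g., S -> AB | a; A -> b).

No ε-productions.
After unit-elimination: S -> ae | eMB; B -> a | e | Be | MM | aM; M -> e | MM.
TERM: introduce C -> a, A -> e and substitute in every rule of length ≥2.
BIN: S -> AMB becomes S -> AD, D -> MB.

S -> AD | CA; A -> e; B -> a | e | BA | CM | MM; C -> a; D -> MB; M -> e | MM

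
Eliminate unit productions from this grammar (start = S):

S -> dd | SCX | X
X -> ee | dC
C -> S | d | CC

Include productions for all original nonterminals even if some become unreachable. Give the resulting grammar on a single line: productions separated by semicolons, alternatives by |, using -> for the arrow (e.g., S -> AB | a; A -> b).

S -> dC | dd | ee | SCX; C -> d | CC | dC | dd | ee | SCX; X -> dC | ee

Unit productions: C->S, S->X.
Unit pairs (A ⇒* B via units): (C,S), (C,X), (S,X).
S: inherits non-unit rules of {S, X} → SCX | dC | dd | ee.
C: inherits non-unit rules of {C, S, X} → CC | SCX | d | dC | dd | ee.
X: inherits non-unit rules of {X} → dC | ee.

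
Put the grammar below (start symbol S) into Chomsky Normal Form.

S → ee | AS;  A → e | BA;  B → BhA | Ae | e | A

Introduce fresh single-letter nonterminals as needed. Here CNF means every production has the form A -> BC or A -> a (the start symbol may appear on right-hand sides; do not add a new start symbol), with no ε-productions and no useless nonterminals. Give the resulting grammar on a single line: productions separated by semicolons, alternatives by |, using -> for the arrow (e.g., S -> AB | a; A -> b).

S -> AS | CC; A -> e | BA; B -> e | AC | BA | BE; C -> e; D -> h; E -> DA

No ε-productions.
After unit-elimination: S -> AS | ee; A -> e | BA; B -> e | Ae | BA | BhA.
TERM: introduce C -> e, D -> h and substitute in every rule of length ≥2.
BIN: B -> BDA becomes B -> BE, E -> DA.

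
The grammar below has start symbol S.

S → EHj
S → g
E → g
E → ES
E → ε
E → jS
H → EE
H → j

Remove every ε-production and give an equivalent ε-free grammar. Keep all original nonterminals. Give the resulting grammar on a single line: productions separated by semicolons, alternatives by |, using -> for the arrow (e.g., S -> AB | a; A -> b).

Nullable set: {E, H}.
S -> EHj: E, H nullable, giving EHj | Ej | Hj | j.
Drop E -> ε.
E -> ES: E nullable, giving ES | S.
H -> EE: E, E nullable, giving E | EE.
Unchanged (no nullable symbols): S -> g; E -> g; E -> jS; H -> j.

S -> g | j | Ej | Hj | EHj; E -> S | g | ES | jS; H -> E | j | EE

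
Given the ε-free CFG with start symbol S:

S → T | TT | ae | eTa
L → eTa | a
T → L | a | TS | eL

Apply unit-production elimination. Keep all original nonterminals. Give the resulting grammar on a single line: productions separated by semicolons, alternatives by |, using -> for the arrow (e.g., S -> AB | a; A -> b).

Unit productions: S->T, T->L.
Unit pairs (A ⇒* B via units): (S,L), (S,T), (T,L).
S: inherits non-unit rules of {L, S, T} → TS | TT | a | ae | eL | eTa.
L: inherits non-unit rules of {L} → a | eTa.
T: inherits non-unit rules of {L, T} → TS | a | eL | eTa.

S -> a | TS | TT | ae | eL | eTa; L -> a | eTa; T -> a | TS | eL | eTa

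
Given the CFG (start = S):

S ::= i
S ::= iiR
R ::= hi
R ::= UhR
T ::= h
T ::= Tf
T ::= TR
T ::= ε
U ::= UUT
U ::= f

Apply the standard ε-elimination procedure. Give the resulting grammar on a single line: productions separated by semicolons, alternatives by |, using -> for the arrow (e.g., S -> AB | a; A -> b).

Nullable set: {T}.
Drop T -> ε.
T -> TR: T nullable, giving R | TR.
T -> Tf: T nullable, giving Tf | f.
U -> UUT: T nullable, giving UU | UUT.
Unchanged (no nullable symbols): S -> i; S -> iiR; R -> UhR; R -> hi; T -> h; U -> f.

S -> i | iiR; R -> hi | UhR; T -> R | f | h | TR | Tf; U -> f | UU | UUT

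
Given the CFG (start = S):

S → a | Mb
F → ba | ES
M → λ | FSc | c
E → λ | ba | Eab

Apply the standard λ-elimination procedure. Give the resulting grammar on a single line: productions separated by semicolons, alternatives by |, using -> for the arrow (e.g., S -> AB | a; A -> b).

Nullable set: {E, M}.
S -> Mb: M nullable, giving Mb | b.
Drop E -> λ.
E -> Eab: E nullable, giving Eab | ab.
F -> ES: E nullable, giving ES | S.
Drop M -> λ.
Unchanged (no nullable symbols): S -> a; E -> ba; F -> ba; M -> FSc; M -> c.

S -> a | b | Mb; E -> ab | ba | Eab; F -> S | ES | ba; M -> c | FSc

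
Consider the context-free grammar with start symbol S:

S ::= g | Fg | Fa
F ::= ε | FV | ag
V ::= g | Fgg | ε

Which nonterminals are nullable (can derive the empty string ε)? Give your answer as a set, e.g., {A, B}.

{F, V}

Directly nullable (have an ε-rule): {F, V}.
Not nullable: S — each has a terminal in every rule's right-hand side or depends on a non-nullable symbol.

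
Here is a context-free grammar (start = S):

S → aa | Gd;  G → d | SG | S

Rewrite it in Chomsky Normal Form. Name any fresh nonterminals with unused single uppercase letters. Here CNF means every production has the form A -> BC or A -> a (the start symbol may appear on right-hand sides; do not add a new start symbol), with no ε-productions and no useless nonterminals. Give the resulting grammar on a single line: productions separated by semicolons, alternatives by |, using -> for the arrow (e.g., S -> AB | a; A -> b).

S -> BB | GA; A -> d; B -> a; G -> d | BB | GA | SG

No ε-productions.
After unit-elimination: S -> Gd | aa; G -> d | Gd | SG | aa.
TERM: introduce B -> a, A -> d and substitute in every rule of length ≥2.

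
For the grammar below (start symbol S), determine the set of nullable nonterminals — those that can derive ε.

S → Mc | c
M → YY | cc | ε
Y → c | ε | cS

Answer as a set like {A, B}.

{M, Y}

Directly nullable (have an ε-rule): {M, Y}.
Not nullable: S — each has a terminal in every rule's right-hand side or depends on a non-nullable symbol.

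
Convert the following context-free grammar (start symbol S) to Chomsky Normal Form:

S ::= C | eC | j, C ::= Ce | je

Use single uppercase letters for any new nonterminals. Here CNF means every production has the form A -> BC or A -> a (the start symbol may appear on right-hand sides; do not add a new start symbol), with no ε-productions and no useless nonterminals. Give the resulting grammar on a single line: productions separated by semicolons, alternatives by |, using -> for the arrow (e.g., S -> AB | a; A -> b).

No ε-productions.
After unit-elimination: S -> j | Ce | eC | je; C -> Ce | je.
TERM: introduce A -> e, B -> j and substitute in every rule of length ≥2.

S -> j | AC | BA | CA; A -> e; B -> j; C -> BA | CA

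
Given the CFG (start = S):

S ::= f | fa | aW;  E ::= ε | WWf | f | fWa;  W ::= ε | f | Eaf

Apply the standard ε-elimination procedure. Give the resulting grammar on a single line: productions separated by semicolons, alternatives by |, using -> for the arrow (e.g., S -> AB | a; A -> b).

S -> a | f | aW | fa; E -> f | Wf | fa | WWf | fWa; W -> f | af | Eaf

Nullable set: {E, W}.
S -> aW: W nullable, giving a | aW.
Drop E -> ε.
E -> WWf: W, W nullable, giving WWf | Wf | f.
E -> fWa: W nullable, giving fWa | fa.
Drop W -> ε.
W -> Eaf: E nullable, giving Eaf | af.
Unchanged (no nullable symbols): S -> f; S -> fa; E -> f; W -> f.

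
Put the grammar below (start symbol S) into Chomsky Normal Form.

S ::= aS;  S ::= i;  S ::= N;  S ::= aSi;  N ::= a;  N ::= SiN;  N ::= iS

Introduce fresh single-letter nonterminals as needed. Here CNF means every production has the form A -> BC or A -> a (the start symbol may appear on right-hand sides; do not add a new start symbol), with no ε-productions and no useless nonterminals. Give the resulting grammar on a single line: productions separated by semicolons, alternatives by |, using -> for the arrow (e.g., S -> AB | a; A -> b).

S -> a | i | AS | BD | BS | SE; A -> i; B -> a; C -> AN; D -> SA; E -> AN; N -> a | AS | SC

No ε-productions.
After unit-elimination: S -> a | i | aS | iS | SiN | aSi; N -> a | iS | SiN.
TERM: introduce B -> a, A -> i and substitute in every rule of length ≥2.
BIN: N -> SAN becomes N -> SC, C -> AN; S -> BSA becomes S -> BD, D -> SA; S -> SAN becomes S -> SE, E -> AN.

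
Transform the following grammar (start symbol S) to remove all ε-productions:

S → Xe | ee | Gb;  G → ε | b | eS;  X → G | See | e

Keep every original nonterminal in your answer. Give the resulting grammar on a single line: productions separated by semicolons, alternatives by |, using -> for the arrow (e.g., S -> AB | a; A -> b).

S -> b | e | Gb | Xe | ee; G -> b | eS; X -> G | e | See

Nullable set: {G, X}.
S -> Gb: G nullable, giving Gb | b.
S -> Xe: X nullable, giving Xe | e.
Drop G -> ε.
X -> G: G nullable, giving G.
Unchanged (no nullable symbols): S -> ee; G -> b; G -> eS; X -> See; X -> e.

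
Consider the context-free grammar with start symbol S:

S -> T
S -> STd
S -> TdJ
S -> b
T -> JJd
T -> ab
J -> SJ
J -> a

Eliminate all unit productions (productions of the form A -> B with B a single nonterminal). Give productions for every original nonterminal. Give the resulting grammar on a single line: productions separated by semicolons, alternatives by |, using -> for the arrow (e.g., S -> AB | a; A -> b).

S -> b | ab | JJd | STd | TdJ; J -> a | SJ; T -> ab | JJd

Unit productions: S->T.
Unit pairs (A ⇒* B via units): (S,T).
S: inherits non-unit rules of {S, T} → JJd | STd | TdJ | ab | b.
J: inherits non-unit rules of {J} → SJ | a.
T: inherits non-unit rules of {T} → JJd | ab.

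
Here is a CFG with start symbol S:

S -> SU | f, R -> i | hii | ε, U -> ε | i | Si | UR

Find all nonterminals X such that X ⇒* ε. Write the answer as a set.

{R, U}

Directly nullable (have an ε-rule): {R, U}.
Not nullable: S — each has a terminal in every rule's right-hand side or depends on a non-nullable symbol.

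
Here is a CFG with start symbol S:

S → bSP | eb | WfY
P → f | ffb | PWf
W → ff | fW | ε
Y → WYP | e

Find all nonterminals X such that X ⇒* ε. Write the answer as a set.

Directly nullable (have an ε-rule): {W}.
Not nullable: P, S, Y — each has a terminal in every rule's right-hand side or depends on a non-nullable symbol.

{W}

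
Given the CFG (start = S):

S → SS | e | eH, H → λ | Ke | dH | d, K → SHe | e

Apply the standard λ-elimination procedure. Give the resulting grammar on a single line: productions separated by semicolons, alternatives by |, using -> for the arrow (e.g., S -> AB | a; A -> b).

S -> e | SS | eH; H -> d | Ke | dH; K -> e | Se | SHe

Nullable set: {H}.
S -> eH: H nullable, giving e | eH.
Drop H -> λ.
H -> dH: H nullable, giving d | dH.
K -> SHe: H nullable, giving SHe | Se.
Unchanged (no nullable symbols): S -> SS; S -> e; H -> Ke; H -> d; K -> e.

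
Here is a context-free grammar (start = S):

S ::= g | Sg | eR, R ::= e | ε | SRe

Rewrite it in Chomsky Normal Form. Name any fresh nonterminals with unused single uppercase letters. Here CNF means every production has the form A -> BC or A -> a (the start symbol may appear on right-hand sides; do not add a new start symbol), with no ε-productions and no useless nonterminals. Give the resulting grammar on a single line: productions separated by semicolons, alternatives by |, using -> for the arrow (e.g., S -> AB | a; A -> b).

Nullable: {R}; after ε-elimination: S -> e | g | Sg | eR; R -> e | Se | SRe.
No unit productions to eliminate.
TERM: introduce A -> e, B -> g and substitute in every rule of length ≥2.
BIN: R -> SRA becomes R -> SC, C -> RA.

S -> e | g | AR | SB; A -> e; B -> g; C -> RA; R -> e | SA | SC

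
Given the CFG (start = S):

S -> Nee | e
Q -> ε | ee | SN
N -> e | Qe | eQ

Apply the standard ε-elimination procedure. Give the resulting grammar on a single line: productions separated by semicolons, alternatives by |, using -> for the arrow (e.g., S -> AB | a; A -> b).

S -> e | Nee; N -> e | Qe | eQ; Q -> SN | ee

Nullable set: {Q}.
N -> Qe: Q nullable, giving Qe | e.
N -> eQ: Q nullable, giving e | eQ.
Drop Q -> ε.
Unchanged (no nullable symbols): S -> Nee; S -> e; N -> e; Q -> SN; Q -> ee.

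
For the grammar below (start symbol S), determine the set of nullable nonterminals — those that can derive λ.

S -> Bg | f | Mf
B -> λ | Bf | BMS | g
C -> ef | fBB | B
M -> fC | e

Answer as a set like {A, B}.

{B, C}

Directly nullable (have an ε-rule): {B}.
C is nullable via C -> B (every symbol on the right is already known nullable).
Not nullable: M, S — each has a terminal in every rule's right-hand side or depends on a non-nullable symbol.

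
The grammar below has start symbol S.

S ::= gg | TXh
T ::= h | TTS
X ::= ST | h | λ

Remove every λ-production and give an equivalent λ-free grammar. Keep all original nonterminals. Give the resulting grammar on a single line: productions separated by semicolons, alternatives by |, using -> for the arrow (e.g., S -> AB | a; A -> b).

Nullable set: {X}.
S -> TXh: X nullable, giving TXh | Th.
Drop X -> λ.
Unchanged (no nullable symbols): S -> gg; T -> TTS; T -> h; X -> ST; X -> h.

S -> Th | gg | TXh; T -> h | TTS; X -> h | ST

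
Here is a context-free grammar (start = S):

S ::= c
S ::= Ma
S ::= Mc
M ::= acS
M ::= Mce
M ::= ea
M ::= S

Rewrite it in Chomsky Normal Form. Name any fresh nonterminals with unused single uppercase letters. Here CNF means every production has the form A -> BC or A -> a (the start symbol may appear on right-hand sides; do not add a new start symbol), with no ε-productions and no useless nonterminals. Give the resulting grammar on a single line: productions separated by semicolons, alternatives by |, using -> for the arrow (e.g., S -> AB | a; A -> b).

S -> c | MA | MB; A -> a; B -> c; C -> e; D -> BS; E -> BC; M -> c | AD | CA | MA | MB | ME

No ε-productions.
After unit-elimination: S -> c | Ma | Mc; M -> c | Ma | Mc | ea | Mce | acS.
TERM: introduce A -> a, B -> c, C -> e and substitute in every rule of length ≥2.
BIN: M -> ABS becomes M -> AD, D -> BS; M -> MBC becomes M -> ME, E -> BC.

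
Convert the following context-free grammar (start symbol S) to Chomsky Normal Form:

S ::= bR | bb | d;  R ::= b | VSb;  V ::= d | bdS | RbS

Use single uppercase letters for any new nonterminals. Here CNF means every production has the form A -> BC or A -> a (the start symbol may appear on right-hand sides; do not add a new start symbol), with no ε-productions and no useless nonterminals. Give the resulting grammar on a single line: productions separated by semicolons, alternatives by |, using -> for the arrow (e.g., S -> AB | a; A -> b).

No ε-productions.
No unit productions to eliminate.
TERM: introduce A -> b, B -> d and substitute in every rule of length ≥2.
BIN: R -> VSA becomes R -> VC, C -> SA; V -> ABS becomes V -> AD, D -> BS; V -> RAS becomes V -> RE, E -> AS.

S -> d | AA | AR; A -> b; B -> d; C -> SA; D -> BS; E -> AS; R -> b | VC; V -> d | AD | RE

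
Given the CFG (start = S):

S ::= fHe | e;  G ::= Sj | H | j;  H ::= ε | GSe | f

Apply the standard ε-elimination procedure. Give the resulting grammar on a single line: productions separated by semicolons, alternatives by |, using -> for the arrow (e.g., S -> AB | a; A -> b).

Nullable set: {G, H}.
S -> fHe: H nullable, giving fHe | fe.
G -> H: H nullable, giving H.
Drop H -> ε.
H -> GSe: G nullable, giving GSe | Se.
Unchanged (no nullable symbols): S -> e; G -> Sj; G -> j; H -> f.

S -> e | fe | fHe; G -> H | j | Sj; H -> f | Se | GSe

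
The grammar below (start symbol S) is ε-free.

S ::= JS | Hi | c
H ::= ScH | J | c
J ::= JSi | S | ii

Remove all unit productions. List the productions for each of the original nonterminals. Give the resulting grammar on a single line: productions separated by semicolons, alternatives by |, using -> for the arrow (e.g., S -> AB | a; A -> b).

S -> c | Hi | JS; H -> c | Hi | JS | ii | JSi | ScH; J -> c | Hi | JS | ii | JSi

Unit productions: H->J, J->S.
Unit pairs (A ⇒* B via units): (H,J), (H,S), (J,S).
S: inherits non-unit rules of {S} → Hi | JS | c.
H: inherits non-unit rules of {H, J, S} → Hi | JS | JSi | ScH | c | ii.
J: inherits non-unit rules of {J, S} → Hi | JS | JSi | c | ii.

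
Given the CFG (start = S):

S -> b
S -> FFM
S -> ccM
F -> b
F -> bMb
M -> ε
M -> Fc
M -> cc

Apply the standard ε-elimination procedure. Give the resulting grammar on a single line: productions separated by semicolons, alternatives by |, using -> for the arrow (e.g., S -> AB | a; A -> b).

Nullable set: {M}.
S -> FFM: M nullable, giving FF | FFM.
S -> ccM: M nullable, giving cc | ccM.
F -> bMb: M nullable, giving bMb | bb.
Drop M -> ε.
Unchanged (no nullable symbols): S -> b; F -> b; M -> Fc; M -> cc.

S -> b | FF | cc | FFM | ccM; F -> b | bb | bMb; M -> Fc | cc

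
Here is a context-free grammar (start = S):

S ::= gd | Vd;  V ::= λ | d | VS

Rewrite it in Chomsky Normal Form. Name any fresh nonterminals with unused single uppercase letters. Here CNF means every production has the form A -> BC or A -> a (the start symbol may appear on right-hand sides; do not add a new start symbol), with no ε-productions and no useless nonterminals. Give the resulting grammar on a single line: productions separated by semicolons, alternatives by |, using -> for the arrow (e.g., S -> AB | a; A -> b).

Nullable: {V}; after ε-elimination: S -> d | Vd | gd; V -> S | d | VS.
After unit-elimination: S -> d | Vd | gd; V -> d | VS | Vd | gd.
TERM: introduce A -> d, B -> g and substitute in every rule of length ≥2.

S -> d | BA | VA; A -> d; B -> g; V -> d | BA | VA | VS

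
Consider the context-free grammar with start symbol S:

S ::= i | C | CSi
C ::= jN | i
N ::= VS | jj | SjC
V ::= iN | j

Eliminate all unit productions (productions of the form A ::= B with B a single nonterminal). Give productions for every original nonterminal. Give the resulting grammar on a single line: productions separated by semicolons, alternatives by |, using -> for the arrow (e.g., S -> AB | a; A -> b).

S -> i | jN | CSi; C -> i | jN; N -> VS | jj | SjC; V -> j | iN

Unit productions: S->C.
Unit pairs (A ⇒* B via units): (S,C).
S: inherits non-unit rules of {C, S} → CSi | i | jN.
C: inherits non-unit rules of {C} → i | jN.
N: inherits non-unit rules of {N} → SjC | VS | jj.
V: inherits non-unit rules of {V} → iN | j.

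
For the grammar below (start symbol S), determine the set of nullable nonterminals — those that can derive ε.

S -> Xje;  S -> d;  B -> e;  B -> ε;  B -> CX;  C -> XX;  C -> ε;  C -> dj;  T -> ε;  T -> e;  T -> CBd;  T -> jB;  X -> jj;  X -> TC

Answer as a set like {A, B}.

{B, C, T, X}

Directly nullable (have an ε-rule): {B, C, T}.
X is nullable via X -> TC (every symbol on the right is already known nullable).
Not nullable: S — each has a terminal in every rule's right-hand side or depends on a non-nullable symbol.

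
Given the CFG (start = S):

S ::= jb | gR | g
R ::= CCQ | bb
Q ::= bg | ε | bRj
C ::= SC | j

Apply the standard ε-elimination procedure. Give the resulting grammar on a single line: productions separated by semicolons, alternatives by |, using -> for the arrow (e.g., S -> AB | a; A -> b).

Nullable set: {Q}.
Drop Q -> ε.
R -> CCQ: Q nullable, giving CC | CCQ.
Unchanged (no nullable symbols): S -> g; S -> gR; S -> jb; C -> SC; C -> j; Q -> bRj; Q -> bg; R -> bb.

S -> g | gR | jb; C -> j | SC; Q -> bg | bRj; R -> CC | bb | CCQ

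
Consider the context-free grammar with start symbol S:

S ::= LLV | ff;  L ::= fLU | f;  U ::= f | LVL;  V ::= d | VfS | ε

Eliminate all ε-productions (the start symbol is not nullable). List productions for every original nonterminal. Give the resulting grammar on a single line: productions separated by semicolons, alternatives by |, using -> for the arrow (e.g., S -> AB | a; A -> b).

S -> LL | ff | LLV; L -> f | fLU; U -> f | LL | LVL; V -> d | fS | VfS

Nullable set: {V}.
S -> LLV: V nullable, giving LL | LLV.
U -> LVL: V nullable, giving LL | LVL.
Drop V -> ε.
V -> VfS: V nullable, giving VfS | fS.
Unchanged (no nullable symbols): S -> ff; L -> f; L -> fLU; U -> f; V -> d.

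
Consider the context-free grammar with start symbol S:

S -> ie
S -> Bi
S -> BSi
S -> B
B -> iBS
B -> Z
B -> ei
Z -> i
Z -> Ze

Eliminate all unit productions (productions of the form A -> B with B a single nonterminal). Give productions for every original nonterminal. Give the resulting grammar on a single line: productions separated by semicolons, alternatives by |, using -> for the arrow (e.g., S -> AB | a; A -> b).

Unit productions: B->Z, S->B.
Unit pairs (A ⇒* B via units): (B,Z), (S,B), (S,Z).
S: inherits non-unit rules of {B, S, Z} → BSi | Bi | Ze | ei | i | iBS | ie.
B: inherits non-unit rules of {B, Z} → Ze | ei | i | iBS.
Z: inherits non-unit rules of {Z} → Ze | i.

S -> i | Bi | Ze | ei | ie | BSi | iBS; B -> i | Ze | ei | iBS; Z -> i | Ze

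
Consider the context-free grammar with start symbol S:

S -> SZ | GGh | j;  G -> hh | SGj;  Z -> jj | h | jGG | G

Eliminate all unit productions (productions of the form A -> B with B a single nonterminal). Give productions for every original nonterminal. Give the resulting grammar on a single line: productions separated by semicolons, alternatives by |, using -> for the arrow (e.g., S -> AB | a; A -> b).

Unit productions: Z->G.
Unit pairs (A ⇒* B via units): (Z,G).
S: inherits non-unit rules of {S} → GGh | SZ | j.
G: inherits non-unit rules of {G} → SGj | hh.
Z: inherits non-unit rules of {G, Z} → SGj | h | hh | jGG | jj.

S -> j | SZ | GGh; G -> hh | SGj; Z -> h | hh | jj | SGj | jGG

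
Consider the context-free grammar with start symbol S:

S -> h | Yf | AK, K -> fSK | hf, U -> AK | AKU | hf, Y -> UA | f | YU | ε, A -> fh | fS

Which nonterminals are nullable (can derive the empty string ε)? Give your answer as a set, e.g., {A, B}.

{Y}

Directly nullable (have an ε-rule): {Y}.
Not nullable: A, K, S, U — each has a terminal in every rule's right-hand side or depends on a non-nullable symbol.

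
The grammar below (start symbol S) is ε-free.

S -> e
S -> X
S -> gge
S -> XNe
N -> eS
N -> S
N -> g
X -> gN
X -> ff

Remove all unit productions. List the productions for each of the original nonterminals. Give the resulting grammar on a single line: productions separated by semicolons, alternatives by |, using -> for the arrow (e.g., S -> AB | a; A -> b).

Unit productions: N->S, S->X.
Unit pairs (A ⇒* B via units): (N,S), (N,X), (S,X).
S: inherits non-unit rules of {S, X} → XNe | e | ff | gN | gge.
N: inherits non-unit rules of {N, S, X} → XNe | e | eS | ff | g | gN | gge.
X: inherits non-unit rules of {X} → ff | gN.

S -> e | ff | gN | XNe | gge; N -> e | g | eS | ff | gN | XNe | gge; X -> ff | gN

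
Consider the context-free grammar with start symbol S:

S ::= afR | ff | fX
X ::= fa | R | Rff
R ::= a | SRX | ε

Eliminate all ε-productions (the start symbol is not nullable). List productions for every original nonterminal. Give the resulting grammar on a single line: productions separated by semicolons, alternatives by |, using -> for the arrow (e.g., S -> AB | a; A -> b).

Nullable set: {R, X}.
S -> afR: R nullable, giving af | afR.
S -> fX: X nullable, giving f | fX.
Drop R -> ε.
R -> SRX: R, X nullable, giving S | SR | SRX | SX.
X -> R: R nullable, giving R.
X -> Rff: R nullable, giving Rff | ff.
Unchanged (no nullable symbols): S -> ff; R -> a; X -> fa.

S -> f | af | fX | ff | afR; R -> S | a | SR | SX | SRX; X -> R | fa | ff | Rff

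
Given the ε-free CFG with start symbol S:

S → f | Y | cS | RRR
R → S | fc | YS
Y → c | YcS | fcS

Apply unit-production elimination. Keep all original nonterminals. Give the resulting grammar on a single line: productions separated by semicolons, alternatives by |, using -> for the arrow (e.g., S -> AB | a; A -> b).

S -> c | f | cS | RRR | YcS | fcS; R -> c | f | YS | cS | fc | RRR | YcS | fcS; Y -> c | YcS | fcS

Unit productions: R->S, S->Y.
Unit pairs (A ⇒* B via units): (R,S), (R,Y), (S,Y).
S: inherits non-unit rules of {S, Y} → RRR | YcS | c | cS | f | fcS.
R: inherits non-unit rules of {R, S, Y} → RRR | YS | YcS | c | cS | f | fc | fcS.
Y: inherits non-unit rules of {Y} → YcS | c | fcS.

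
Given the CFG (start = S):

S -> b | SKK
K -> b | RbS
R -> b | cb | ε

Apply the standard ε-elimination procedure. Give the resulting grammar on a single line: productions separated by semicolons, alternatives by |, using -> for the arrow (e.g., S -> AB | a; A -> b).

Nullable set: {R}.
K -> RbS: R nullable, giving RbS | bS.
Drop R -> ε.
Unchanged (no nullable symbols): S -> SKK; S -> b; K -> b; R -> b; R -> cb.

S -> b | SKK; K -> b | bS | RbS; R -> b | cb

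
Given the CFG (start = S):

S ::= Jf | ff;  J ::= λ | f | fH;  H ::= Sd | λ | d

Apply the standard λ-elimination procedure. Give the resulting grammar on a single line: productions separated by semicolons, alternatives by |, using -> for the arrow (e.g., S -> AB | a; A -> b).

Nullable set: {H, J}.
S -> Jf: J nullable, giving Jf | f.
Drop H -> λ.
Drop J -> λ.
J -> fH: H nullable, giving f | fH.
Unchanged (no nullable symbols): S -> ff; H -> Sd; H -> d; J -> f.

S -> f | Jf | ff; H -> d | Sd; J -> f | fH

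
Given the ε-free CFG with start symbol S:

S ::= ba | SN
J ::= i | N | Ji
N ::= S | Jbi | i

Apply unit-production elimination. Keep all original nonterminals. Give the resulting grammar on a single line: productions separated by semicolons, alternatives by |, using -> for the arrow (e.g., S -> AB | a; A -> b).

Unit productions: J->N, N->S.
Unit pairs (A ⇒* B via units): (J,N), (J,S), (N,S).
S: inherits non-unit rules of {S} → SN | ba.
J: inherits non-unit rules of {J, N, S} → Jbi | Ji | SN | ba | i.
N: inherits non-unit rules of {N, S} → Jbi | SN | ba | i.

S -> SN | ba; J -> i | Ji | SN | ba | Jbi; N -> i | SN | ba | Jbi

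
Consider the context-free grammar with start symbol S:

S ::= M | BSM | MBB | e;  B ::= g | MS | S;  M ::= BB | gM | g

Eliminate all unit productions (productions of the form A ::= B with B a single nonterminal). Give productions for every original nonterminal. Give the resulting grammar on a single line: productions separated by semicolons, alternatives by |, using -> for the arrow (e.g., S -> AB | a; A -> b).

S -> e | g | BB | gM | BSM | MBB; B -> e | g | BB | MS | gM | BSM | MBB; M -> g | BB | gM

Unit productions: B->S, S->M.
Unit pairs (A ⇒* B via units): (B,M), (B,S), (S,M).
S: inherits non-unit rules of {M, S} → BB | BSM | MBB | e | g | gM.
B: inherits non-unit rules of {B, M, S} → BB | BSM | MBB | MS | e | g | gM.
M: inherits non-unit rules of {M} → BB | g | gM.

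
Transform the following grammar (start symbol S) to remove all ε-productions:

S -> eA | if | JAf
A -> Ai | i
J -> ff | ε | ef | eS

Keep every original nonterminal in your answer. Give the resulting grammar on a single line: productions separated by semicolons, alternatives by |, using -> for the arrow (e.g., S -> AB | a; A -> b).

Nullable set: {J}.
S -> JAf: J nullable, giving Af | JAf.
Drop J -> ε.
Unchanged (no nullable symbols): S -> eA; S -> if; A -> Ai; A -> i; J -> eS; J -> ef; J -> ff.

S -> Af | eA | if | JAf; A -> i | Ai; J -> eS | ef | ff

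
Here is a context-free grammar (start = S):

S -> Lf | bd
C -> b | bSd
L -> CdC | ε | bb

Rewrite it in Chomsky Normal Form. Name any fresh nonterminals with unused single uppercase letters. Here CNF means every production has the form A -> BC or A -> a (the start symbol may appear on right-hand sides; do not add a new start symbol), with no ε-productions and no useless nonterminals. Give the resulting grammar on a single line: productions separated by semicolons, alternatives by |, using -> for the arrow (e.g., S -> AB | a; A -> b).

Nullable: {L}; after ε-elimination: S -> f | Lf | bd; C -> b | bSd; L -> bb | CdC.
No unit productions to eliminate.
TERM: introduce A -> b, B -> d, D -> f and substitute in every rule of length ≥2.
BIN: C -> ASB becomes C -> AE, E -> SB; L -> CBC becomes L -> CF, F -> BC.

S -> f | AB | LD; A -> b; B -> d; C -> b | AE; D -> f; E -> SB; F -> BC; L -> AA | CF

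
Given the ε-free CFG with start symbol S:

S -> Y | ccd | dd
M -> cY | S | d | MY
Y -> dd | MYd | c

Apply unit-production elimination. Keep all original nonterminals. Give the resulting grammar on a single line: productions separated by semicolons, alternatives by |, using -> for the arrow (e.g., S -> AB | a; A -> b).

Unit productions: M->S, S->Y.
Unit pairs (A ⇒* B via units): (M,S), (M,Y), (S,Y).
S: inherits non-unit rules of {S, Y} → MYd | c | ccd | dd.
M: inherits non-unit rules of {M, S, Y} → MY | MYd | c | cY | ccd | d | dd.
Y: inherits non-unit rules of {Y} → MYd | c | dd.

S -> c | dd | MYd | ccd; M -> c | d | MY | cY | dd | MYd | ccd; Y -> c | dd | MYd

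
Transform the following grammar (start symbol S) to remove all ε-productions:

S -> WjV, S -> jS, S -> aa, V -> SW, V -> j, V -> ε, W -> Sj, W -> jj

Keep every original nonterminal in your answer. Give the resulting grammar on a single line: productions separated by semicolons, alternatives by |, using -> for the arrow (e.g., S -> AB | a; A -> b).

Nullable set: {V}.
S -> WjV: V nullable, giving Wj | WjV.
Drop V -> ε.
Unchanged (no nullable symbols): S -> aa; S -> jS; V -> SW; V -> j; W -> Sj; W -> jj.

S -> Wj | aa | jS | WjV; V -> j | SW; W -> Sj | jj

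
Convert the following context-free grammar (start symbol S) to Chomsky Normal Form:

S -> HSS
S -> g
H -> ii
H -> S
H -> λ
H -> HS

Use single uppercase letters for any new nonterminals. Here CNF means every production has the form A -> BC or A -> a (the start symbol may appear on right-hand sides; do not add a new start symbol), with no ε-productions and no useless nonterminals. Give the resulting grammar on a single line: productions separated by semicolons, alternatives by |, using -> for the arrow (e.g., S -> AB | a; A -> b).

Nullable: {H}; after ε-elimination: S -> g | SS | HSS; H -> S | HS | ii.
After unit-elimination: S -> g | SS | HSS; H -> g | HS | SS | ii | HSS.
TERM: introduce A -> i and substitute in every rule of length ≥2.
BIN: H -> HSS becomes H -> HB, B -> SS; S -> HSS becomes S -> HC, C -> SS.

S -> g | HC | SS; A -> i; B -> SS; C -> SS; H -> g | AA | HB | HS | SS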